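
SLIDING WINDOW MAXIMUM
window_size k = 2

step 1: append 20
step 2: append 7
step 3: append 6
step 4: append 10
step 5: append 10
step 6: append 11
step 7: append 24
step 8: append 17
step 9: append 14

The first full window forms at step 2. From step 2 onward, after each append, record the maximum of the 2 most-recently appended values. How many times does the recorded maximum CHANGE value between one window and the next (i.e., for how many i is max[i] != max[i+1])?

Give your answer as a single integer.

Answer: 5

Derivation:
step 1: append 20 -> window=[20] (not full yet)
step 2: append 7 -> window=[20, 7] -> max=20
step 3: append 6 -> window=[7, 6] -> max=7
step 4: append 10 -> window=[6, 10] -> max=10
step 5: append 10 -> window=[10, 10] -> max=10
step 6: append 11 -> window=[10, 11] -> max=11
step 7: append 24 -> window=[11, 24] -> max=24
step 8: append 17 -> window=[24, 17] -> max=24
step 9: append 14 -> window=[17, 14] -> max=17
Recorded maximums: 20 7 10 10 11 24 24 17
Changes between consecutive maximums: 5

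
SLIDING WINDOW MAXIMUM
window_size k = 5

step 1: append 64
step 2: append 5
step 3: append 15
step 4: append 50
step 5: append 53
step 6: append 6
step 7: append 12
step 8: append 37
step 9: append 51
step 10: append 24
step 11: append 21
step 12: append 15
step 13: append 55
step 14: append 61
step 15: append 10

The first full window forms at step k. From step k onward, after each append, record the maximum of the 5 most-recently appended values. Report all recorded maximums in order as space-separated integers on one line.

step 1: append 64 -> window=[64] (not full yet)
step 2: append 5 -> window=[64, 5] (not full yet)
step 3: append 15 -> window=[64, 5, 15] (not full yet)
step 4: append 50 -> window=[64, 5, 15, 50] (not full yet)
step 5: append 53 -> window=[64, 5, 15, 50, 53] -> max=64
step 6: append 6 -> window=[5, 15, 50, 53, 6] -> max=53
step 7: append 12 -> window=[15, 50, 53, 6, 12] -> max=53
step 8: append 37 -> window=[50, 53, 6, 12, 37] -> max=53
step 9: append 51 -> window=[53, 6, 12, 37, 51] -> max=53
step 10: append 24 -> window=[6, 12, 37, 51, 24] -> max=51
step 11: append 21 -> window=[12, 37, 51, 24, 21] -> max=51
step 12: append 15 -> window=[37, 51, 24, 21, 15] -> max=51
step 13: append 55 -> window=[51, 24, 21, 15, 55] -> max=55
step 14: append 61 -> window=[24, 21, 15, 55, 61] -> max=61
step 15: append 10 -> window=[21, 15, 55, 61, 10] -> max=61

Answer: 64 53 53 53 53 51 51 51 55 61 61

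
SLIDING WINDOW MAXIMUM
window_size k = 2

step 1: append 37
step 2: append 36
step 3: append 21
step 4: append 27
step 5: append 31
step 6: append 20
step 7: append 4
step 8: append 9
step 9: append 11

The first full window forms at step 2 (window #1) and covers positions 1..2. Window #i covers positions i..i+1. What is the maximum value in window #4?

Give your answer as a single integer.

step 1: append 37 -> window=[37] (not full yet)
step 2: append 36 -> window=[37, 36] -> max=37
step 3: append 21 -> window=[36, 21] -> max=36
step 4: append 27 -> window=[21, 27] -> max=27
step 5: append 31 -> window=[27, 31] -> max=31
Window #4 max = 31

Answer: 31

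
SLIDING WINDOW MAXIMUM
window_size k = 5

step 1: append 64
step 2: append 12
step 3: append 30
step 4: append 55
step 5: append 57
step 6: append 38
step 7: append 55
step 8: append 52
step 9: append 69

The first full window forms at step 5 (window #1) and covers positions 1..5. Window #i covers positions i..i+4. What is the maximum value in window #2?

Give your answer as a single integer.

step 1: append 64 -> window=[64] (not full yet)
step 2: append 12 -> window=[64, 12] (not full yet)
step 3: append 30 -> window=[64, 12, 30] (not full yet)
step 4: append 55 -> window=[64, 12, 30, 55] (not full yet)
step 5: append 57 -> window=[64, 12, 30, 55, 57] -> max=64
step 6: append 38 -> window=[12, 30, 55, 57, 38] -> max=57
Window #2 max = 57

Answer: 57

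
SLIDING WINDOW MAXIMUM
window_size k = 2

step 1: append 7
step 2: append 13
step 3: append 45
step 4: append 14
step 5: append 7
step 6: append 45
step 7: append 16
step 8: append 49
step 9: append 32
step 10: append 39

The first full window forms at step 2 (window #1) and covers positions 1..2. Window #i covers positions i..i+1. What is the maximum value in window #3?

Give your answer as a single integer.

step 1: append 7 -> window=[7] (not full yet)
step 2: append 13 -> window=[7, 13] -> max=13
step 3: append 45 -> window=[13, 45] -> max=45
step 4: append 14 -> window=[45, 14] -> max=45
Window #3 max = 45

Answer: 45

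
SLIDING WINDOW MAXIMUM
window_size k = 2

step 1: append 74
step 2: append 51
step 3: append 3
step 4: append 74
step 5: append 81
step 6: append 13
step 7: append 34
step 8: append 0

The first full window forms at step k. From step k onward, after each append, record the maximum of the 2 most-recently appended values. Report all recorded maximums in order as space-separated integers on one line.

step 1: append 74 -> window=[74] (not full yet)
step 2: append 51 -> window=[74, 51] -> max=74
step 3: append 3 -> window=[51, 3] -> max=51
step 4: append 74 -> window=[3, 74] -> max=74
step 5: append 81 -> window=[74, 81] -> max=81
step 6: append 13 -> window=[81, 13] -> max=81
step 7: append 34 -> window=[13, 34] -> max=34
step 8: append 0 -> window=[34, 0] -> max=34

Answer: 74 51 74 81 81 34 34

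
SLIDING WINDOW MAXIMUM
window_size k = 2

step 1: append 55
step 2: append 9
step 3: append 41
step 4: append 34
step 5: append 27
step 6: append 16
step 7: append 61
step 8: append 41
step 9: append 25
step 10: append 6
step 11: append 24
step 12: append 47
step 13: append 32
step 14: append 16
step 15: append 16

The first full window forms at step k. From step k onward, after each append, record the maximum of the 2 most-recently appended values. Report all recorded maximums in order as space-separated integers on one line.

Answer: 55 41 41 34 27 61 61 41 25 24 47 47 32 16

Derivation:
step 1: append 55 -> window=[55] (not full yet)
step 2: append 9 -> window=[55, 9] -> max=55
step 3: append 41 -> window=[9, 41] -> max=41
step 4: append 34 -> window=[41, 34] -> max=41
step 5: append 27 -> window=[34, 27] -> max=34
step 6: append 16 -> window=[27, 16] -> max=27
step 7: append 61 -> window=[16, 61] -> max=61
step 8: append 41 -> window=[61, 41] -> max=61
step 9: append 25 -> window=[41, 25] -> max=41
step 10: append 6 -> window=[25, 6] -> max=25
step 11: append 24 -> window=[6, 24] -> max=24
step 12: append 47 -> window=[24, 47] -> max=47
step 13: append 32 -> window=[47, 32] -> max=47
step 14: append 16 -> window=[32, 16] -> max=32
step 15: append 16 -> window=[16, 16] -> max=16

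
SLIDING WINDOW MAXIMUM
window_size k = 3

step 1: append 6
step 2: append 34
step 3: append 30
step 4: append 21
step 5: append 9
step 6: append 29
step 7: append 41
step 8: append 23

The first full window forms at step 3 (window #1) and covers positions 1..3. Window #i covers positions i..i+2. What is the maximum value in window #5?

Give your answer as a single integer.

Answer: 41

Derivation:
step 1: append 6 -> window=[6] (not full yet)
step 2: append 34 -> window=[6, 34] (not full yet)
step 3: append 30 -> window=[6, 34, 30] -> max=34
step 4: append 21 -> window=[34, 30, 21] -> max=34
step 5: append 9 -> window=[30, 21, 9] -> max=30
step 6: append 29 -> window=[21, 9, 29] -> max=29
step 7: append 41 -> window=[9, 29, 41] -> max=41
Window #5 max = 41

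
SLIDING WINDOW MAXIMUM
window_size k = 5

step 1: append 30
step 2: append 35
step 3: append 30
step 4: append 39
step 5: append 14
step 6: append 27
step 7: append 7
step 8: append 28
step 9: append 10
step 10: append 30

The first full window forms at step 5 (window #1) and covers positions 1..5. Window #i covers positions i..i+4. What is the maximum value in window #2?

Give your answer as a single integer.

Answer: 39

Derivation:
step 1: append 30 -> window=[30] (not full yet)
step 2: append 35 -> window=[30, 35] (not full yet)
step 3: append 30 -> window=[30, 35, 30] (not full yet)
step 4: append 39 -> window=[30, 35, 30, 39] (not full yet)
step 5: append 14 -> window=[30, 35, 30, 39, 14] -> max=39
step 6: append 27 -> window=[35, 30, 39, 14, 27] -> max=39
Window #2 max = 39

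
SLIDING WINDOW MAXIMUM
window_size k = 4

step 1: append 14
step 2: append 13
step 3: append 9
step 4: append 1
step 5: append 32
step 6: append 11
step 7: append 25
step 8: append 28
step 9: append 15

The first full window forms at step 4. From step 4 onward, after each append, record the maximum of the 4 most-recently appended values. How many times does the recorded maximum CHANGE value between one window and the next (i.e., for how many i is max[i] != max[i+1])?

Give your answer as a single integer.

Answer: 2

Derivation:
step 1: append 14 -> window=[14] (not full yet)
step 2: append 13 -> window=[14, 13] (not full yet)
step 3: append 9 -> window=[14, 13, 9] (not full yet)
step 4: append 1 -> window=[14, 13, 9, 1] -> max=14
step 5: append 32 -> window=[13, 9, 1, 32] -> max=32
step 6: append 11 -> window=[9, 1, 32, 11] -> max=32
step 7: append 25 -> window=[1, 32, 11, 25] -> max=32
step 8: append 28 -> window=[32, 11, 25, 28] -> max=32
step 9: append 15 -> window=[11, 25, 28, 15] -> max=28
Recorded maximums: 14 32 32 32 32 28
Changes between consecutive maximums: 2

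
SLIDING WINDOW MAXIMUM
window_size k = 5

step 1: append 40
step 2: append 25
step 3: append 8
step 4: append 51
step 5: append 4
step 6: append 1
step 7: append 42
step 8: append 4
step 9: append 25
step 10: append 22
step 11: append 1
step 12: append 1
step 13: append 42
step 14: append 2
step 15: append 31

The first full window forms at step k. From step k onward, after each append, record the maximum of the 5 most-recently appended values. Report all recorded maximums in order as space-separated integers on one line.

step 1: append 40 -> window=[40] (not full yet)
step 2: append 25 -> window=[40, 25] (not full yet)
step 3: append 8 -> window=[40, 25, 8] (not full yet)
step 4: append 51 -> window=[40, 25, 8, 51] (not full yet)
step 5: append 4 -> window=[40, 25, 8, 51, 4] -> max=51
step 6: append 1 -> window=[25, 8, 51, 4, 1] -> max=51
step 7: append 42 -> window=[8, 51, 4, 1, 42] -> max=51
step 8: append 4 -> window=[51, 4, 1, 42, 4] -> max=51
step 9: append 25 -> window=[4, 1, 42, 4, 25] -> max=42
step 10: append 22 -> window=[1, 42, 4, 25, 22] -> max=42
step 11: append 1 -> window=[42, 4, 25, 22, 1] -> max=42
step 12: append 1 -> window=[4, 25, 22, 1, 1] -> max=25
step 13: append 42 -> window=[25, 22, 1, 1, 42] -> max=42
step 14: append 2 -> window=[22, 1, 1, 42, 2] -> max=42
step 15: append 31 -> window=[1, 1, 42, 2, 31] -> max=42

Answer: 51 51 51 51 42 42 42 25 42 42 42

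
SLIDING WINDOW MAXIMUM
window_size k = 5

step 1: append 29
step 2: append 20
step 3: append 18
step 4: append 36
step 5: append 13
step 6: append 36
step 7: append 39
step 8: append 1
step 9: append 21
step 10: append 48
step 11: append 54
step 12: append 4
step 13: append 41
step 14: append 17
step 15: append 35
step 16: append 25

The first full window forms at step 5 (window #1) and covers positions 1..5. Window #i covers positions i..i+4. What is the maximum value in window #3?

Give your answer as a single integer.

step 1: append 29 -> window=[29] (not full yet)
step 2: append 20 -> window=[29, 20] (not full yet)
step 3: append 18 -> window=[29, 20, 18] (not full yet)
step 4: append 36 -> window=[29, 20, 18, 36] (not full yet)
step 5: append 13 -> window=[29, 20, 18, 36, 13] -> max=36
step 6: append 36 -> window=[20, 18, 36, 13, 36] -> max=36
step 7: append 39 -> window=[18, 36, 13, 36, 39] -> max=39
Window #3 max = 39

Answer: 39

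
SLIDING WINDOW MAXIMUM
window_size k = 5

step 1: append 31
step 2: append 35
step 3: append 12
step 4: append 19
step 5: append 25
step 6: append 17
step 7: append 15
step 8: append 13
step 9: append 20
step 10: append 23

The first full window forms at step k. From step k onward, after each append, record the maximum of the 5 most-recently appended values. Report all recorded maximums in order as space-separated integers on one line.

step 1: append 31 -> window=[31] (not full yet)
step 2: append 35 -> window=[31, 35] (not full yet)
step 3: append 12 -> window=[31, 35, 12] (not full yet)
step 4: append 19 -> window=[31, 35, 12, 19] (not full yet)
step 5: append 25 -> window=[31, 35, 12, 19, 25] -> max=35
step 6: append 17 -> window=[35, 12, 19, 25, 17] -> max=35
step 7: append 15 -> window=[12, 19, 25, 17, 15] -> max=25
step 8: append 13 -> window=[19, 25, 17, 15, 13] -> max=25
step 9: append 20 -> window=[25, 17, 15, 13, 20] -> max=25
step 10: append 23 -> window=[17, 15, 13, 20, 23] -> max=23

Answer: 35 35 25 25 25 23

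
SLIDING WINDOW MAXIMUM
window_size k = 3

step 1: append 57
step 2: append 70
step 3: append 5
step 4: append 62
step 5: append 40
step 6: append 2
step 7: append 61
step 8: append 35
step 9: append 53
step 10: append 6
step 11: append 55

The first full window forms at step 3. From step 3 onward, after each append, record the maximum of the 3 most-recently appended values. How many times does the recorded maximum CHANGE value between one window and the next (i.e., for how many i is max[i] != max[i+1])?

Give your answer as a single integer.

step 1: append 57 -> window=[57] (not full yet)
step 2: append 70 -> window=[57, 70] (not full yet)
step 3: append 5 -> window=[57, 70, 5] -> max=70
step 4: append 62 -> window=[70, 5, 62] -> max=70
step 5: append 40 -> window=[5, 62, 40] -> max=62
step 6: append 2 -> window=[62, 40, 2] -> max=62
step 7: append 61 -> window=[40, 2, 61] -> max=61
step 8: append 35 -> window=[2, 61, 35] -> max=61
step 9: append 53 -> window=[61, 35, 53] -> max=61
step 10: append 6 -> window=[35, 53, 6] -> max=53
step 11: append 55 -> window=[53, 6, 55] -> max=55
Recorded maximums: 70 70 62 62 61 61 61 53 55
Changes between consecutive maximums: 4

Answer: 4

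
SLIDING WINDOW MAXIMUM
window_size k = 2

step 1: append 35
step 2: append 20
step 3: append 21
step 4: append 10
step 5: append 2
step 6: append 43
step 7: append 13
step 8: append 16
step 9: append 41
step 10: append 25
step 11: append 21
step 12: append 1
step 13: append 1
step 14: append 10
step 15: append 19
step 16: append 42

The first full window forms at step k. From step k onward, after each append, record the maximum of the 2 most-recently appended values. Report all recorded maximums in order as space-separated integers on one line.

Answer: 35 21 21 10 43 43 16 41 41 25 21 1 10 19 42

Derivation:
step 1: append 35 -> window=[35] (not full yet)
step 2: append 20 -> window=[35, 20] -> max=35
step 3: append 21 -> window=[20, 21] -> max=21
step 4: append 10 -> window=[21, 10] -> max=21
step 5: append 2 -> window=[10, 2] -> max=10
step 6: append 43 -> window=[2, 43] -> max=43
step 7: append 13 -> window=[43, 13] -> max=43
step 8: append 16 -> window=[13, 16] -> max=16
step 9: append 41 -> window=[16, 41] -> max=41
step 10: append 25 -> window=[41, 25] -> max=41
step 11: append 21 -> window=[25, 21] -> max=25
step 12: append 1 -> window=[21, 1] -> max=21
step 13: append 1 -> window=[1, 1] -> max=1
step 14: append 10 -> window=[1, 10] -> max=10
step 15: append 19 -> window=[10, 19] -> max=19
step 16: append 42 -> window=[19, 42] -> max=42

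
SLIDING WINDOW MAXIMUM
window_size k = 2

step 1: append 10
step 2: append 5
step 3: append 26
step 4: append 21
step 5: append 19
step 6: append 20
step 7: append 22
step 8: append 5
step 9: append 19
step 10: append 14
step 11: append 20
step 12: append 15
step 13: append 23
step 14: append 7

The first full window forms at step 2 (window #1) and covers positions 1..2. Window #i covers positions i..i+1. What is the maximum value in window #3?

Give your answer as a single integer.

step 1: append 10 -> window=[10] (not full yet)
step 2: append 5 -> window=[10, 5] -> max=10
step 3: append 26 -> window=[5, 26] -> max=26
step 4: append 21 -> window=[26, 21] -> max=26
Window #3 max = 26

Answer: 26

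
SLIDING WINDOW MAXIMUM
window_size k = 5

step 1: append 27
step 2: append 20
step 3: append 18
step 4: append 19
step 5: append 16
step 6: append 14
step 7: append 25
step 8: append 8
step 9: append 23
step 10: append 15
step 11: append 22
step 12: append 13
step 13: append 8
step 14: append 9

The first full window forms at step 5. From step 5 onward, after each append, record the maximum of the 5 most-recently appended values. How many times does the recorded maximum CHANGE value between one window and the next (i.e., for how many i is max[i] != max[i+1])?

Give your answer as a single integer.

step 1: append 27 -> window=[27] (not full yet)
step 2: append 20 -> window=[27, 20] (not full yet)
step 3: append 18 -> window=[27, 20, 18] (not full yet)
step 4: append 19 -> window=[27, 20, 18, 19] (not full yet)
step 5: append 16 -> window=[27, 20, 18, 19, 16] -> max=27
step 6: append 14 -> window=[20, 18, 19, 16, 14] -> max=20
step 7: append 25 -> window=[18, 19, 16, 14, 25] -> max=25
step 8: append 8 -> window=[19, 16, 14, 25, 8] -> max=25
step 9: append 23 -> window=[16, 14, 25, 8, 23] -> max=25
step 10: append 15 -> window=[14, 25, 8, 23, 15] -> max=25
step 11: append 22 -> window=[25, 8, 23, 15, 22] -> max=25
step 12: append 13 -> window=[8, 23, 15, 22, 13] -> max=23
step 13: append 8 -> window=[23, 15, 22, 13, 8] -> max=23
step 14: append 9 -> window=[15, 22, 13, 8, 9] -> max=22
Recorded maximums: 27 20 25 25 25 25 25 23 23 22
Changes between consecutive maximums: 4

Answer: 4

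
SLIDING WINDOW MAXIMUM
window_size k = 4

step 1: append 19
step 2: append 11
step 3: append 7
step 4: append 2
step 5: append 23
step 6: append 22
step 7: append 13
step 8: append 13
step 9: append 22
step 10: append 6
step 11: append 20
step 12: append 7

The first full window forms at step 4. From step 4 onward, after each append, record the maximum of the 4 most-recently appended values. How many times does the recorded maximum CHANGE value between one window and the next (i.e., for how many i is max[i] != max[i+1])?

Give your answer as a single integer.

Answer: 2

Derivation:
step 1: append 19 -> window=[19] (not full yet)
step 2: append 11 -> window=[19, 11] (not full yet)
step 3: append 7 -> window=[19, 11, 7] (not full yet)
step 4: append 2 -> window=[19, 11, 7, 2] -> max=19
step 5: append 23 -> window=[11, 7, 2, 23] -> max=23
step 6: append 22 -> window=[7, 2, 23, 22] -> max=23
step 7: append 13 -> window=[2, 23, 22, 13] -> max=23
step 8: append 13 -> window=[23, 22, 13, 13] -> max=23
step 9: append 22 -> window=[22, 13, 13, 22] -> max=22
step 10: append 6 -> window=[13, 13, 22, 6] -> max=22
step 11: append 20 -> window=[13, 22, 6, 20] -> max=22
step 12: append 7 -> window=[22, 6, 20, 7] -> max=22
Recorded maximums: 19 23 23 23 23 22 22 22 22
Changes between consecutive maximums: 2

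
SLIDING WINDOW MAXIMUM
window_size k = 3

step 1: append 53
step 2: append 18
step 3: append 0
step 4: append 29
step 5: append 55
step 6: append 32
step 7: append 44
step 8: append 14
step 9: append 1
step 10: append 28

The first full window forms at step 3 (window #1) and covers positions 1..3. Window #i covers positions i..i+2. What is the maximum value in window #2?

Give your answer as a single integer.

step 1: append 53 -> window=[53] (not full yet)
step 2: append 18 -> window=[53, 18] (not full yet)
step 3: append 0 -> window=[53, 18, 0] -> max=53
step 4: append 29 -> window=[18, 0, 29] -> max=29
Window #2 max = 29

Answer: 29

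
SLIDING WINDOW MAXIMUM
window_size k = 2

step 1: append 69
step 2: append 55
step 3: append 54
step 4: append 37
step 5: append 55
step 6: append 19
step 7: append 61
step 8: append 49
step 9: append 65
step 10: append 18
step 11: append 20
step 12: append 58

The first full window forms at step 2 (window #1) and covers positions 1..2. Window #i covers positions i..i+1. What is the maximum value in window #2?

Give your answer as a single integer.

Answer: 55

Derivation:
step 1: append 69 -> window=[69] (not full yet)
step 2: append 55 -> window=[69, 55] -> max=69
step 3: append 54 -> window=[55, 54] -> max=55
Window #2 max = 55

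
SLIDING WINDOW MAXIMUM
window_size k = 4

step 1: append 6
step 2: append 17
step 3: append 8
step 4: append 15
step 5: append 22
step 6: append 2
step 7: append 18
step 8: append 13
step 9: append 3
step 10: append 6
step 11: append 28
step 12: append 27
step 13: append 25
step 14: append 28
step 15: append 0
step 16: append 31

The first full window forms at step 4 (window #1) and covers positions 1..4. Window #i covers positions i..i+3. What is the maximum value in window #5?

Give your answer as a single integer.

Answer: 22

Derivation:
step 1: append 6 -> window=[6] (not full yet)
step 2: append 17 -> window=[6, 17] (not full yet)
step 3: append 8 -> window=[6, 17, 8] (not full yet)
step 4: append 15 -> window=[6, 17, 8, 15] -> max=17
step 5: append 22 -> window=[17, 8, 15, 22] -> max=22
step 6: append 2 -> window=[8, 15, 22, 2] -> max=22
step 7: append 18 -> window=[15, 22, 2, 18] -> max=22
step 8: append 13 -> window=[22, 2, 18, 13] -> max=22
Window #5 max = 22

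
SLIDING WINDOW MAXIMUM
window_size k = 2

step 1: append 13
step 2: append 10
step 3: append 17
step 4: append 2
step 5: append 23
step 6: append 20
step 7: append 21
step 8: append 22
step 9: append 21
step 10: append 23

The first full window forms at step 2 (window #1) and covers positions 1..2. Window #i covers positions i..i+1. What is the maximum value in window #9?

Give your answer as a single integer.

step 1: append 13 -> window=[13] (not full yet)
step 2: append 10 -> window=[13, 10] -> max=13
step 3: append 17 -> window=[10, 17] -> max=17
step 4: append 2 -> window=[17, 2] -> max=17
step 5: append 23 -> window=[2, 23] -> max=23
step 6: append 20 -> window=[23, 20] -> max=23
step 7: append 21 -> window=[20, 21] -> max=21
step 8: append 22 -> window=[21, 22] -> max=22
step 9: append 21 -> window=[22, 21] -> max=22
step 10: append 23 -> window=[21, 23] -> max=23
Window #9 max = 23

Answer: 23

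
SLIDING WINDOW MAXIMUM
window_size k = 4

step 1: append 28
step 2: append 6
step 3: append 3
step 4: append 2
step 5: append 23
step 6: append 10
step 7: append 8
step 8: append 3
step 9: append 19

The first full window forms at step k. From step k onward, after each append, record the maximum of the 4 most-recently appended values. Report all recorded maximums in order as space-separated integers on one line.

step 1: append 28 -> window=[28] (not full yet)
step 2: append 6 -> window=[28, 6] (not full yet)
step 3: append 3 -> window=[28, 6, 3] (not full yet)
step 4: append 2 -> window=[28, 6, 3, 2] -> max=28
step 5: append 23 -> window=[6, 3, 2, 23] -> max=23
step 6: append 10 -> window=[3, 2, 23, 10] -> max=23
step 7: append 8 -> window=[2, 23, 10, 8] -> max=23
step 8: append 3 -> window=[23, 10, 8, 3] -> max=23
step 9: append 19 -> window=[10, 8, 3, 19] -> max=19

Answer: 28 23 23 23 23 19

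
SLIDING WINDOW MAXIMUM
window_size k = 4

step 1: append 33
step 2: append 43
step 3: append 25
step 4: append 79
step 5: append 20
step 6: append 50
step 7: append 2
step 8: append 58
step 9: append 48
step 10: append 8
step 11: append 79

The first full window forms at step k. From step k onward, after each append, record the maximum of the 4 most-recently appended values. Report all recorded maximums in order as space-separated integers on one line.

step 1: append 33 -> window=[33] (not full yet)
step 2: append 43 -> window=[33, 43] (not full yet)
step 3: append 25 -> window=[33, 43, 25] (not full yet)
step 4: append 79 -> window=[33, 43, 25, 79] -> max=79
step 5: append 20 -> window=[43, 25, 79, 20] -> max=79
step 6: append 50 -> window=[25, 79, 20, 50] -> max=79
step 7: append 2 -> window=[79, 20, 50, 2] -> max=79
step 8: append 58 -> window=[20, 50, 2, 58] -> max=58
step 9: append 48 -> window=[50, 2, 58, 48] -> max=58
step 10: append 8 -> window=[2, 58, 48, 8] -> max=58
step 11: append 79 -> window=[58, 48, 8, 79] -> max=79

Answer: 79 79 79 79 58 58 58 79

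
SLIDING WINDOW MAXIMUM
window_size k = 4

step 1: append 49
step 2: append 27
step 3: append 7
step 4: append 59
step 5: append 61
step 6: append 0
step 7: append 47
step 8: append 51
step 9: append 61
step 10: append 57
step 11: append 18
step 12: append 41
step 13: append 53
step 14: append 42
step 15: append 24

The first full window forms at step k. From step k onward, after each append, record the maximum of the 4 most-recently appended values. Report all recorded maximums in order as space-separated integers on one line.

step 1: append 49 -> window=[49] (not full yet)
step 2: append 27 -> window=[49, 27] (not full yet)
step 3: append 7 -> window=[49, 27, 7] (not full yet)
step 4: append 59 -> window=[49, 27, 7, 59] -> max=59
step 5: append 61 -> window=[27, 7, 59, 61] -> max=61
step 6: append 0 -> window=[7, 59, 61, 0] -> max=61
step 7: append 47 -> window=[59, 61, 0, 47] -> max=61
step 8: append 51 -> window=[61, 0, 47, 51] -> max=61
step 9: append 61 -> window=[0, 47, 51, 61] -> max=61
step 10: append 57 -> window=[47, 51, 61, 57] -> max=61
step 11: append 18 -> window=[51, 61, 57, 18] -> max=61
step 12: append 41 -> window=[61, 57, 18, 41] -> max=61
step 13: append 53 -> window=[57, 18, 41, 53] -> max=57
step 14: append 42 -> window=[18, 41, 53, 42] -> max=53
step 15: append 24 -> window=[41, 53, 42, 24] -> max=53

Answer: 59 61 61 61 61 61 61 61 61 57 53 53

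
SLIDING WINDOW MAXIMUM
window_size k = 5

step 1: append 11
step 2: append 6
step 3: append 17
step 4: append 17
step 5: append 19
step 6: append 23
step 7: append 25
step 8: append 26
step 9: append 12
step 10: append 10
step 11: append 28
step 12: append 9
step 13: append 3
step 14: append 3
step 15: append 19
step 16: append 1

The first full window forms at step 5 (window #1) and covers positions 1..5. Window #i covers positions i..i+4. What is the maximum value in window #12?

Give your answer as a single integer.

step 1: append 11 -> window=[11] (not full yet)
step 2: append 6 -> window=[11, 6] (not full yet)
step 3: append 17 -> window=[11, 6, 17] (not full yet)
step 4: append 17 -> window=[11, 6, 17, 17] (not full yet)
step 5: append 19 -> window=[11, 6, 17, 17, 19] -> max=19
step 6: append 23 -> window=[6, 17, 17, 19, 23] -> max=23
step 7: append 25 -> window=[17, 17, 19, 23, 25] -> max=25
step 8: append 26 -> window=[17, 19, 23, 25, 26] -> max=26
step 9: append 12 -> window=[19, 23, 25, 26, 12] -> max=26
step 10: append 10 -> window=[23, 25, 26, 12, 10] -> max=26
step 11: append 28 -> window=[25, 26, 12, 10, 28] -> max=28
step 12: append 9 -> window=[26, 12, 10, 28, 9] -> max=28
step 13: append 3 -> window=[12, 10, 28, 9, 3] -> max=28
step 14: append 3 -> window=[10, 28, 9, 3, 3] -> max=28
step 15: append 19 -> window=[28, 9, 3, 3, 19] -> max=28
step 16: append 1 -> window=[9, 3, 3, 19, 1] -> max=19
Window #12 max = 19

Answer: 19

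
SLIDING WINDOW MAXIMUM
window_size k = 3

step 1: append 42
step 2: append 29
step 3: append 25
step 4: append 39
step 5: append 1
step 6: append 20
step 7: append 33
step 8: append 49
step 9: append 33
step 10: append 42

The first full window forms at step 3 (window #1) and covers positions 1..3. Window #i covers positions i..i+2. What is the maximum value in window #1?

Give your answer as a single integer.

step 1: append 42 -> window=[42] (not full yet)
step 2: append 29 -> window=[42, 29] (not full yet)
step 3: append 25 -> window=[42, 29, 25] -> max=42
Window #1 max = 42

Answer: 42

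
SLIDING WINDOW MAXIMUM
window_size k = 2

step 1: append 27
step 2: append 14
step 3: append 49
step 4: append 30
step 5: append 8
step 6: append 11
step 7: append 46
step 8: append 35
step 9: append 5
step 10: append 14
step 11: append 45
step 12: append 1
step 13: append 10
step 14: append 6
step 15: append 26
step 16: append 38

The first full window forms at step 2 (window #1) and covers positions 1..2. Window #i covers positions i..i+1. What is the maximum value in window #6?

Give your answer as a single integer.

step 1: append 27 -> window=[27] (not full yet)
step 2: append 14 -> window=[27, 14] -> max=27
step 3: append 49 -> window=[14, 49] -> max=49
step 4: append 30 -> window=[49, 30] -> max=49
step 5: append 8 -> window=[30, 8] -> max=30
step 6: append 11 -> window=[8, 11] -> max=11
step 7: append 46 -> window=[11, 46] -> max=46
Window #6 max = 46

Answer: 46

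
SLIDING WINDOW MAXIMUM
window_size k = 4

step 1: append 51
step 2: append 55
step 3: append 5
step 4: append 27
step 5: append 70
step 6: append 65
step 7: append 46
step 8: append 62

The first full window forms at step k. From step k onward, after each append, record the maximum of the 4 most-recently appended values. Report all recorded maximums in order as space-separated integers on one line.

Answer: 55 70 70 70 70

Derivation:
step 1: append 51 -> window=[51] (not full yet)
step 2: append 55 -> window=[51, 55] (not full yet)
step 3: append 5 -> window=[51, 55, 5] (not full yet)
step 4: append 27 -> window=[51, 55, 5, 27] -> max=55
step 5: append 70 -> window=[55, 5, 27, 70] -> max=70
step 6: append 65 -> window=[5, 27, 70, 65] -> max=70
step 7: append 46 -> window=[27, 70, 65, 46] -> max=70
step 8: append 62 -> window=[70, 65, 46, 62] -> max=70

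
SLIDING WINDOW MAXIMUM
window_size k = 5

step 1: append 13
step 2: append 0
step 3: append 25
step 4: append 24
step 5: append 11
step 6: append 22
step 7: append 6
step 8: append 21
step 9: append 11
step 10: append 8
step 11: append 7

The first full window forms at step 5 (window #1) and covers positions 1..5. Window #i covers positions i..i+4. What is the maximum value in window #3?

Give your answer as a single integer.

Answer: 25

Derivation:
step 1: append 13 -> window=[13] (not full yet)
step 2: append 0 -> window=[13, 0] (not full yet)
step 3: append 25 -> window=[13, 0, 25] (not full yet)
step 4: append 24 -> window=[13, 0, 25, 24] (not full yet)
step 5: append 11 -> window=[13, 0, 25, 24, 11] -> max=25
step 6: append 22 -> window=[0, 25, 24, 11, 22] -> max=25
step 7: append 6 -> window=[25, 24, 11, 22, 6] -> max=25
Window #3 max = 25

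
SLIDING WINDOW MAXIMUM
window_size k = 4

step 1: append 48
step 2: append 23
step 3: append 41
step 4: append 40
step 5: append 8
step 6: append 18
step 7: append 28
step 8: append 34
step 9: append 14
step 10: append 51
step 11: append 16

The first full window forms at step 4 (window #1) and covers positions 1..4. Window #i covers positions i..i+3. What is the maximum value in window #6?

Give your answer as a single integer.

step 1: append 48 -> window=[48] (not full yet)
step 2: append 23 -> window=[48, 23] (not full yet)
step 3: append 41 -> window=[48, 23, 41] (not full yet)
step 4: append 40 -> window=[48, 23, 41, 40] -> max=48
step 5: append 8 -> window=[23, 41, 40, 8] -> max=41
step 6: append 18 -> window=[41, 40, 8, 18] -> max=41
step 7: append 28 -> window=[40, 8, 18, 28] -> max=40
step 8: append 34 -> window=[8, 18, 28, 34] -> max=34
step 9: append 14 -> window=[18, 28, 34, 14] -> max=34
Window #6 max = 34

Answer: 34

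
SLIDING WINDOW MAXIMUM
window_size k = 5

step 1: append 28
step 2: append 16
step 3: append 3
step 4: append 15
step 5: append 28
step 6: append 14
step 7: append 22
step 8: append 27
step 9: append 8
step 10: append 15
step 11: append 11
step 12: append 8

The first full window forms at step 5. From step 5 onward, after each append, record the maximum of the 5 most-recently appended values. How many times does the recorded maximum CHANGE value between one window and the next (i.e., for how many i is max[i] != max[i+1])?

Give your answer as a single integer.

step 1: append 28 -> window=[28] (not full yet)
step 2: append 16 -> window=[28, 16] (not full yet)
step 3: append 3 -> window=[28, 16, 3] (not full yet)
step 4: append 15 -> window=[28, 16, 3, 15] (not full yet)
step 5: append 28 -> window=[28, 16, 3, 15, 28] -> max=28
step 6: append 14 -> window=[16, 3, 15, 28, 14] -> max=28
step 7: append 22 -> window=[3, 15, 28, 14, 22] -> max=28
step 8: append 27 -> window=[15, 28, 14, 22, 27] -> max=28
step 9: append 8 -> window=[28, 14, 22, 27, 8] -> max=28
step 10: append 15 -> window=[14, 22, 27, 8, 15] -> max=27
step 11: append 11 -> window=[22, 27, 8, 15, 11] -> max=27
step 12: append 8 -> window=[27, 8, 15, 11, 8] -> max=27
Recorded maximums: 28 28 28 28 28 27 27 27
Changes between consecutive maximums: 1

Answer: 1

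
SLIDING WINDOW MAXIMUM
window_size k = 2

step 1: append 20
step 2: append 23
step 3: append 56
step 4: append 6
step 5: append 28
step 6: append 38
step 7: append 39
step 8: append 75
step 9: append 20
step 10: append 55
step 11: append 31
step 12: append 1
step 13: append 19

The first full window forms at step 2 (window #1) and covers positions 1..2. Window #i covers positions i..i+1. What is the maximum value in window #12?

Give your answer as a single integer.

Answer: 19

Derivation:
step 1: append 20 -> window=[20] (not full yet)
step 2: append 23 -> window=[20, 23] -> max=23
step 3: append 56 -> window=[23, 56] -> max=56
step 4: append 6 -> window=[56, 6] -> max=56
step 5: append 28 -> window=[6, 28] -> max=28
step 6: append 38 -> window=[28, 38] -> max=38
step 7: append 39 -> window=[38, 39] -> max=39
step 8: append 75 -> window=[39, 75] -> max=75
step 9: append 20 -> window=[75, 20] -> max=75
step 10: append 55 -> window=[20, 55] -> max=55
step 11: append 31 -> window=[55, 31] -> max=55
step 12: append 1 -> window=[31, 1] -> max=31
step 13: append 19 -> window=[1, 19] -> max=19
Window #12 max = 19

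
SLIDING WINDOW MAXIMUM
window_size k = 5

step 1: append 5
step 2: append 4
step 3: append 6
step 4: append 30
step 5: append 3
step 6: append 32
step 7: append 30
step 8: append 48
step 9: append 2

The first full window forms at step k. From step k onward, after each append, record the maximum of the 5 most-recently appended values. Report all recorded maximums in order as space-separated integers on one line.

Answer: 30 32 32 48 48

Derivation:
step 1: append 5 -> window=[5] (not full yet)
step 2: append 4 -> window=[5, 4] (not full yet)
step 3: append 6 -> window=[5, 4, 6] (not full yet)
step 4: append 30 -> window=[5, 4, 6, 30] (not full yet)
step 5: append 3 -> window=[5, 4, 6, 30, 3] -> max=30
step 6: append 32 -> window=[4, 6, 30, 3, 32] -> max=32
step 7: append 30 -> window=[6, 30, 3, 32, 30] -> max=32
step 8: append 48 -> window=[30, 3, 32, 30, 48] -> max=48
step 9: append 2 -> window=[3, 32, 30, 48, 2] -> max=48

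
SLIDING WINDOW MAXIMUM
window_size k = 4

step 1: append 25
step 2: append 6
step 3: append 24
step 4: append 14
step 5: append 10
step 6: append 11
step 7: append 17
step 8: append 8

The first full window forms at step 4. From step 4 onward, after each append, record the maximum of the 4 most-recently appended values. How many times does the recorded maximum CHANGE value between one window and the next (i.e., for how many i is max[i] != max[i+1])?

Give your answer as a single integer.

step 1: append 25 -> window=[25] (not full yet)
step 2: append 6 -> window=[25, 6] (not full yet)
step 3: append 24 -> window=[25, 6, 24] (not full yet)
step 4: append 14 -> window=[25, 6, 24, 14] -> max=25
step 5: append 10 -> window=[6, 24, 14, 10] -> max=24
step 6: append 11 -> window=[24, 14, 10, 11] -> max=24
step 7: append 17 -> window=[14, 10, 11, 17] -> max=17
step 8: append 8 -> window=[10, 11, 17, 8] -> max=17
Recorded maximums: 25 24 24 17 17
Changes between consecutive maximums: 2

Answer: 2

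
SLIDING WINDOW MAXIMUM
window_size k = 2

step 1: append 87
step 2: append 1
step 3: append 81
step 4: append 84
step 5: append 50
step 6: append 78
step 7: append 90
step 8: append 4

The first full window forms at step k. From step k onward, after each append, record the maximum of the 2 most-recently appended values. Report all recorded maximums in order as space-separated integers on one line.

Answer: 87 81 84 84 78 90 90

Derivation:
step 1: append 87 -> window=[87] (not full yet)
step 2: append 1 -> window=[87, 1] -> max=87
step 3: append 81 -> window=[1, 81] -> max=81
step 4: append 84 -> window=[81, 84] -> max=84
step 5: append 50 -> window=[84, 50] -> max=84
step 6: append 78 -> window=[50, 78] -> max=78
step 7: append 90 -> window=[78, 90] -> max=90
step 8: append 4 -> window=[90, 4] -> max=90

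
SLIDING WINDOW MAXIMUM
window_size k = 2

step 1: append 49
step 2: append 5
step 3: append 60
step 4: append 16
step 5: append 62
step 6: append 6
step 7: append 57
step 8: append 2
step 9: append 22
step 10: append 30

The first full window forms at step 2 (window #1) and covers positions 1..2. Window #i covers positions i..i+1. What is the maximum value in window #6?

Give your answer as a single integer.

Answer: 57

Derivation:
step 1: append 49 -> window=[49] (not full yet)
step 2: append 5 -> window=[49, 5] -> max=49
step 3: append 60 -> window=[5, 60] -> max=60
step 4: append 16 -> window=[60, 16] -> max=60
step 5: append 62 -> window=[16, 62] -> max=62
step 6: append 6 -> window=[62, 6] -> max=62
step 7: append 57 -> window=[6, 57] -> max=57
Window #6 max = 57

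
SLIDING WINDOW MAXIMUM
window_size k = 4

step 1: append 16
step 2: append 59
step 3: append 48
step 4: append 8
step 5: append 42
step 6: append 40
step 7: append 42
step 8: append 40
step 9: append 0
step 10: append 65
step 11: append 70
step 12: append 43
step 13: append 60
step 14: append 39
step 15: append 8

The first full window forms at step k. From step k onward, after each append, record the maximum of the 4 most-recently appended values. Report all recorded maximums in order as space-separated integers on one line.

step 1: append 16 -> window=[16] (not full yet)
step 2: append 59 -> window=[16, 59] (not full yet)
step 3: append 48 -> window=[16, 59, 48] (not full yet)
step 4: append 8 -> window=[16, 59, 48, 8] -> max=59
step 5: append 42 -> window=[59, 48, 8, 42] -> max=59
step 6: append 40 -> window=[48, 8, 42, 40] -> max=48
step 7: append 42 -> window=[8, 42, 40, 42] -> max=42
step 8: append 40 -> window=[42, 40, 42, 40] -> max=42
step 9: append 0 -> window=[40, 42, 40, 0] -> max=42
step 10: append 65 -> window=[42, 40, 0, 65] -> max=65
step 11: append 70 -> window=[40, 0, 65, 70] -> max=70
step 12: append 43 -> window=[0, 65, 70, 43] -> max=70
step 13: append 60 -> window=[65, 70, 43, 60] -> max=70
step 14: append 39 -> window=[70, 43, 60, 39] -> max=70
step 15: append 8 -> window=[43, 60, 39, 8] -> max=60

Answer: 59 59 48 42 42 42 65 70 70 70 70 60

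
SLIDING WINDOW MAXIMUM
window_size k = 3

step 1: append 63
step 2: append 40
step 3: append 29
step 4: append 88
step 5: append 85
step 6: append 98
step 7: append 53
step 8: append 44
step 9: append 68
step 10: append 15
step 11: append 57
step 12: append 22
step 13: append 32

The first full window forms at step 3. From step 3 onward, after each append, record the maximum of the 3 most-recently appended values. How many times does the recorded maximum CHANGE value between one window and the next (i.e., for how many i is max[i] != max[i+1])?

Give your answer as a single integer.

Answer: 4

Derivation:
step 1: append 63 -> window=[63] (not full yet)
step 2: append 40 -> window=[63, 40] (not full yet)
step 3: append 29 -> window=[63, 40, 29] -> max=63
step 4: append 88 -> window=[40, 29, 88] -> max=88
step 5: append 85 -> window=[29, 88, 85] -> max=88
step 6: append 98 -> window=[88, 85, 98] -> max=98
step 7: append 53 -> window=[85, 98, 53] -> max=98
step 8: append 44 -> window=[98, 53, 44] -> max=98
step 9: append 68 -> window=[53, 44, 68] -> max=68
step 10: append 15 -> window=[44, 68, 15] -> max=68
step 11: append 57 -> window=[68, 15, 57] -> max=68
step 12: append 22 -> window=[15, 57, 22] -> max=57
step 13: append 32 -> window=[57, 22, 32] -> max=57
Recorded maximums: 63 88 88 98 98 98 68 68 68 57 57
Changes between consecutive maximums: 4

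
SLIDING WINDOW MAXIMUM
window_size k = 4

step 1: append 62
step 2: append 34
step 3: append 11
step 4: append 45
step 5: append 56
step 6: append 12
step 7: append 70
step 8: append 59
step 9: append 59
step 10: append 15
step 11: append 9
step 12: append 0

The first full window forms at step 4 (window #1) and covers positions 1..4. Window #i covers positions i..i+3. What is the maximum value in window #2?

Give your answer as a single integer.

Answer: 56

Derivation:
step 1: append 62 -> window=[62] (not full yet)
step 2: append 34 -> window=[62, 34] (not full yet)
step 3: append 11 -> window=[62, 34, 11] (not full yet)
step 4: append 45 -> window=[62, 34, 11, 45] -> max=62
step 5: append 56 -> window=[34, 11, 45, 56] -> max=56
Window #2 max = 56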